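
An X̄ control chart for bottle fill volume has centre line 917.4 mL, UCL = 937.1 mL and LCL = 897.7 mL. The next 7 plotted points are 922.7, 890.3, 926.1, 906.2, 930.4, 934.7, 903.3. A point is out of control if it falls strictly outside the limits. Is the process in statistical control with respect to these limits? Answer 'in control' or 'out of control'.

Compare each point to [897.7, 937.1]: sample 2 = 890.3 < LCL.

out of control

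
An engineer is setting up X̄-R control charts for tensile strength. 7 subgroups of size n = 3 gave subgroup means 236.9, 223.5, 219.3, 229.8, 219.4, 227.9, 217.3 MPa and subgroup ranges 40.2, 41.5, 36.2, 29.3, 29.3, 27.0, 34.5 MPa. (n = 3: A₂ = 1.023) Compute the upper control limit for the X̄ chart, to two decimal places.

X̄̄ = (236.9 + 223.5 + 219.3 + 229.8 + 219.4 + 227.9 + 217.3) / 7 = 1574.1000 / 7 = 224.8714
R̄ = (40.2 + 41.5 + 36.2 + 29.3 + 29.3 + 27.0 + 34.5) / 7 = 238.0000 / 7 = 34.0000
UCL = X̄̄ + A₂·R̄ = 224.8714 + 1.023 × 34.0000 = 259.6534

259.65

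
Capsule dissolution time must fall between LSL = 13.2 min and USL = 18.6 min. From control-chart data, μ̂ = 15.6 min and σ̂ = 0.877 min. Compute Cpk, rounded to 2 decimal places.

0.91

Cpu = (USL − μ̂) / (3σ̂) = (18.6 − 15.6) / (3 × 0.877) = 1.1403; Cpl = (μ̂ − LSL) / (3σ̂) = (15.6 − 13.2) / (3 × 0.877) = 0.9122; Cpk = min(Cpu, Cpl) = 0.9122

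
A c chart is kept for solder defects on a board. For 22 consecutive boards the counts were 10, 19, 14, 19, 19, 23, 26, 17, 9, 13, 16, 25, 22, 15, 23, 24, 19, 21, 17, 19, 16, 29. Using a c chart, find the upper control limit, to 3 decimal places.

31.893

c̄ = (10 + 19 + 14 + 19 + 19 + 23 + 26 + 17 + 9 + 13 + 16 + 25 + 22 + 15 + 23 + 24 + 19 + 21 + 17 + 19 + 16 + 29) / 22 = 415 / 22 = 18.8636
UCL = c̄ + 3√c̄ = 18.8636 + 3 × √18.8636 = 18.8636 + 3 × 4.3432 = 31.8933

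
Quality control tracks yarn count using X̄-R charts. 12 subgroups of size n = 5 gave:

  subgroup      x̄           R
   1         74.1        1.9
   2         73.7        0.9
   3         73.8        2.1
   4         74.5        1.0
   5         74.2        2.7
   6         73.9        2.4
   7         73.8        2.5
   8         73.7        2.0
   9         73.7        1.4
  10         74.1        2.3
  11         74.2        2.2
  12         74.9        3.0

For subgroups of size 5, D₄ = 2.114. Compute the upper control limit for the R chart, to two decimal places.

4.30

R̄ = (1.9 + 0.9 + 2.1 + 1.0 + 2.7 + 2.4 + 2.5 + 2.0 + 1.4 + 2.3 + 2.2 + 3.0) / 12 = 24.4000 / 12 = 2.0333
UCL_R = D₄·R̄ = 2.114 × 2.0333 = 4.2985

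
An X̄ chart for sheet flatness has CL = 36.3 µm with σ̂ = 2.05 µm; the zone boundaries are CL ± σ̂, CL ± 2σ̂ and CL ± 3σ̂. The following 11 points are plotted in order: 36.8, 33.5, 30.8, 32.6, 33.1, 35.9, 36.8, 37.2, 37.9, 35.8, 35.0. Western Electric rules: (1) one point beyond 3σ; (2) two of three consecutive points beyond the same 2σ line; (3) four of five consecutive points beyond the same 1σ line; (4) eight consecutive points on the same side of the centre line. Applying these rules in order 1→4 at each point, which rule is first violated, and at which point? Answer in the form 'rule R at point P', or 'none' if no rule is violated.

Zone of each point (C = within 1σ̂, B = 1σ̂–2σ̂, A = 2σ̂–3σ̂, * = beyond 3σ̂; sign = side of CL): 1:+C, 2:-B, 3:-A, 4:-B, 5:-B, 6:-C, 7:+C, 8:+C, 9:+C, 10:-C, 11:-C
Rule 3 (four of five consecutive points beyond the same 1σ limit) is satisfied at point 5.

rule 3 at point 5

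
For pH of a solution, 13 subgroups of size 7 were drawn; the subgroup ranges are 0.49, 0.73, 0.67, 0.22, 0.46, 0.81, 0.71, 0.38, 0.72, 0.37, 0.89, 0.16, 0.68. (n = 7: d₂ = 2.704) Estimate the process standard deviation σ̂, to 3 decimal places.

0.207

R̄ = (0.49 + 0.73 + 0.67 + 0.22 + 0.46 + 0.81 + 0.71 + 0.38 + 0.72 + 0.37 + 0.89 + 0.16 + 0.68) / 13 = 0.5608
σ̂ = R̄ / d₂ = 0.5608 / 2.704 = 0.2074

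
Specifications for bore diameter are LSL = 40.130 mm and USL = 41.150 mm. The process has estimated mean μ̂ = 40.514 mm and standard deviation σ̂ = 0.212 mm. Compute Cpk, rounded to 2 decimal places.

0.60

Cpu = (USL − μ̂) / (3σ̂) = (41.150 − 40.514) / (3 × 0.212) = 1.0000; Cpl = (μ̂ − LSL) / (3σ̂) = (40.514 − 40.130) / (3 × 0.212) = 0.6038; Cpk = min(Cpu, Cpl) = 0.6038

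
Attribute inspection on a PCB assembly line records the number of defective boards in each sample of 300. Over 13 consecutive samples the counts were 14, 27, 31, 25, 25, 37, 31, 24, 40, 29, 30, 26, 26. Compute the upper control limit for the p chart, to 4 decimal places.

p̄ = Σdᵢ / (k·n) = 365 / (13 × 300) = 0.09359
UCL = p̄ + 3·√(p̄(1−p̄)/n) = 0.09359 + 3 × √(0.09359×0.90641/300) = 0.09359 + 3 × 0.01682 = 0.14404

0.1440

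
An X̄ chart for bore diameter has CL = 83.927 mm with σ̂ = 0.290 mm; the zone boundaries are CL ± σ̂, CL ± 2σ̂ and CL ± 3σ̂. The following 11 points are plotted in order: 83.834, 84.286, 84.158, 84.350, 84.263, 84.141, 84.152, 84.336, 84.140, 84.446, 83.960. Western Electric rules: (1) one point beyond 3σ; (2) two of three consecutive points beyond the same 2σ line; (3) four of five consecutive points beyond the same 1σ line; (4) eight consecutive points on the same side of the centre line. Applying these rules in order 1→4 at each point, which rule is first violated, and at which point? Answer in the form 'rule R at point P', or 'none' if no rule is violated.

rule 4 at point 9

Zone of each point (C = within 1σ̂, B = 1σ̂–2σ̂, A = 2σ̂–3σ̂, * = beyond 3σ̂; sign = side of CL): 1:-C, 2:+B, 3:+C, 4:+B, 5:+B, 6:+C, 7:+C, 8:+B, 9:+C, 10:+B, 11:+C
Rule 4 (eight consecutive points on the same side of the centre line) is satisfied at point 9.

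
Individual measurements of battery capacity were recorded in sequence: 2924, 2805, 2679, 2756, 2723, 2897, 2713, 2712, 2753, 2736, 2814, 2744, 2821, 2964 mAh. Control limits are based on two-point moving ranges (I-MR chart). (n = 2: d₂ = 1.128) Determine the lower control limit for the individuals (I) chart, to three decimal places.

X̄ = (2924 + 2805 + 2679 + 2756 + 2723 + 2897 + 2713 + 2712 + 2753 + 2736 + 2814 + 2744 + 2821 + 2964) / 14 = 2788.6429
Moving ranges: 119, 126, 77, 33, 174, 184, 1, 41, 17, 78, 70, 77, 143; M̄R̄ = 1140.0000 / 13 = 87.6923
LCL = X̄ − 3·M̄R̄/d₂ = 2788.6429 − 3 × 87.6923 / 1.128 = 2555.4186

2555.419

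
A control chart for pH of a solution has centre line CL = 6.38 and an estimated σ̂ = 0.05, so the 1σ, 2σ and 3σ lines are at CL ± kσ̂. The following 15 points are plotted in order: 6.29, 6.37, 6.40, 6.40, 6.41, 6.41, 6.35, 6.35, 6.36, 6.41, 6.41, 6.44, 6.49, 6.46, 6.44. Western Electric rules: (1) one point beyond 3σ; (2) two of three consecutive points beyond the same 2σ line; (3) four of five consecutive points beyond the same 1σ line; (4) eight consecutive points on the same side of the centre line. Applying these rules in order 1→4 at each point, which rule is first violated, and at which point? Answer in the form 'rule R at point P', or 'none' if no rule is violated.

rule 3 at point 15

Zone of each point (C = within 1σ̂, B = 1σ̂–2σ̂, A = 2σ̂–3σ̂, * = beyond 3σ̂; sign = side of CL): 1:-B, 2:-C, 3:+C, 4:+C, 5:+C, 6:+C, 7:-C, 8:-C, 9:-C, 10:+C, 11:+C, 12:+B, 13:+A, 14:+B, 15:+B
Rule 3 (four of five consecutive points beyond the same 1σ limit) is satisfied at point 15.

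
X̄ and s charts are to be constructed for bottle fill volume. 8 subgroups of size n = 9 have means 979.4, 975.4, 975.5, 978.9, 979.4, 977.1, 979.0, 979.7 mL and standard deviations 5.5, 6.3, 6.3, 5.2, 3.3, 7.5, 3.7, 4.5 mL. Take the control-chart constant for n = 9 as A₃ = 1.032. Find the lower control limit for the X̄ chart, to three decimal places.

972.593

X̄̄ = (979.4 + 975.4 + 975.5 + 978.9 + 979.4 + 977.1 + 979.0 + 979.7) / 8 = 978.0500
s̄ = (5.5 + 6.3 + 6.3 + 5.2 + 3.3 + 7.5 + 3.7 + 4.5) / 8 = 5.2875
LCL = X̄̄ − A₃·s̄ = 978.0500 − 1.032 × 5.2875 = 972.5933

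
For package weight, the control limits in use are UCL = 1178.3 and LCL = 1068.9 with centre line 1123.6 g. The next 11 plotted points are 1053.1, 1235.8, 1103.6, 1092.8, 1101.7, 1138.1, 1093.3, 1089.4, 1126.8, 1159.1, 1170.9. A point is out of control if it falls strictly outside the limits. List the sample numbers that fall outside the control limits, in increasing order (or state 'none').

1, 2

Compare each point to [1068.9, 1178.3]: sample 1 = 1053.1 < LCL; sample 2 = 1235.8 > UCL.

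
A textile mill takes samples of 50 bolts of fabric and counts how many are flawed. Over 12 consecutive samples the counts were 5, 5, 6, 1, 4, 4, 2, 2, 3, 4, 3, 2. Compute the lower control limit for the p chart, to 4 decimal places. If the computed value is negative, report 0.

p̄ = Σdᵢ / (k·n) = 41 / (12 × 50) = 0.06833
LCL = p̄ − 3·√(p̄(1−p̄)/n) = 0.06833 − 3 × 0.03568 = -0.03872 → 0 (negative, so LCL = 0)

0.0000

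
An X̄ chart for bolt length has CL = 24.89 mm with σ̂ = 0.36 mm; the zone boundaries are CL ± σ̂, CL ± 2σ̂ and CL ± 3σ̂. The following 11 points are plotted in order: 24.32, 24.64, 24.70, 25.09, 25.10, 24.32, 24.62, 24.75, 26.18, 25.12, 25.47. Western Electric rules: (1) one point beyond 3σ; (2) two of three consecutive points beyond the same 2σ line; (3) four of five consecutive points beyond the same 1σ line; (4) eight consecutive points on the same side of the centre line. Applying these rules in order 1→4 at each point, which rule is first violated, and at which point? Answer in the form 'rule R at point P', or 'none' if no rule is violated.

Zone of each point (C = within 1σ̂, B = 1σ̂–2σ̂, A = 2σ̂–3σ̂, * = beyond 3σ̂; sign = side of CL): 1:-B, 2:-C, 3:-C, 4:+C, 5:+C, 6:-B, 7:-C, 8:-C, 9:+*, 10:+C, 11:+B
Rule 1 (one point beyond the 3σ limits) is satisfied at point 9.

rule 1 at point 9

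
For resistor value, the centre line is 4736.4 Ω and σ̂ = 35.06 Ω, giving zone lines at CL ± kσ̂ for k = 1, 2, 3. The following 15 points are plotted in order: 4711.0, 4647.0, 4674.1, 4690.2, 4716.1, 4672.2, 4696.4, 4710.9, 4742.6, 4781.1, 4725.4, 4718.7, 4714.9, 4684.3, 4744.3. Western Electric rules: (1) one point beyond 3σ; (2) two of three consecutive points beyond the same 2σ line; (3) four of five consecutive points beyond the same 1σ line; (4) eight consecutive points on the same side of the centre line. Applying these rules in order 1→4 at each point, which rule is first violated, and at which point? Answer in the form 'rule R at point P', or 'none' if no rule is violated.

Zone of each point (C = within 1σ̂, B = 1σ̂–2σ̂, A = 2σ̂–3σ̂, * = beyond 3σ̂; sign = side of CL): 1:-C, 2:-A, 3:-B, 4:-B, 5:-C, 6:-B, 7:-B, 8:-C, 9:+C, 10:+B, 11:-C, 12:-C, 13:-C, 14:-B, 15:+C
Rule 3 (four of five consecutive points beyond the same 1σ limit) is satisfied at point 6.

rule 3 at point 6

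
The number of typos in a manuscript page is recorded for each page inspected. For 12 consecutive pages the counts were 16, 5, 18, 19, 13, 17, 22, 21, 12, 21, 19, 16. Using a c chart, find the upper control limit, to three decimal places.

c̄ = (16 + 5 + 18 + 19 + 13 + 17 + 22 + 21 + 12 + 21 + 19 + 16) / 12 = 199 / 12 = 16.5833
UCL = c̄ + 3√c̄ = 16.5833 + 3 × √16.5833 = 16.5833 + 3 × 4.0723 = 28.8001

28.800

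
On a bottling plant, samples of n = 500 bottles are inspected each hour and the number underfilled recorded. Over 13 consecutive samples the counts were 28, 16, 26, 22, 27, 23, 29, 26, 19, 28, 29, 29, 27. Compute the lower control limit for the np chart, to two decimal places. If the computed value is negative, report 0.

p̄ = Σdᵢ / (k·n) = 329 / (13 × 500) = 0.05062
LCL = np̄ − 3·√(np̄(1−p̄)) = 25.3077 − 3 × 4.9017 = 10.6026

10.60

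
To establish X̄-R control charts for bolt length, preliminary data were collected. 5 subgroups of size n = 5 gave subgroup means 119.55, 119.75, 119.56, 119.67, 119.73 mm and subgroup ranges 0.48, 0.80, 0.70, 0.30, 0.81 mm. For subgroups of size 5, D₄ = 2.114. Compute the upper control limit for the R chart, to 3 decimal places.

R̄ = (0.48 + 0.80 + 0.70 + 0.30 + 0.81) / 5 = 3.0900 / 5 = 0.6180
UCL_R = D₄·R̄ = 2.114 × 0.6180 = 1.3065

1.306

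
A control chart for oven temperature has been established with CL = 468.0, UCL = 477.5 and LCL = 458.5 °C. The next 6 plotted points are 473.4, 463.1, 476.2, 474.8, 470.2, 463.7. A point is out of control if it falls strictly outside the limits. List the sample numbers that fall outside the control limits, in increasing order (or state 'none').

none

All 6 points lie within [458.5, 477.5].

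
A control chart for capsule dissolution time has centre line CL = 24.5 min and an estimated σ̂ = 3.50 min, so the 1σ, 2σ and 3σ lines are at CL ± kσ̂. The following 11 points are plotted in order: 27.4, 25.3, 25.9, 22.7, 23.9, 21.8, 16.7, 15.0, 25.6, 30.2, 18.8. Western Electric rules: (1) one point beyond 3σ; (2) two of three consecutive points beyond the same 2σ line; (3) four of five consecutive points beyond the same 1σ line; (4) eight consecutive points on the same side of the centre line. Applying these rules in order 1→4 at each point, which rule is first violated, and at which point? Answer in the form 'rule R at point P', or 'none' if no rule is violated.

rule 2 at point 8

Zone of each point (C = within 1σ̂, B = 1σ̂–2σ̂, A = 2σ̂–3σ̂, * = beyond 3σ̂; sign = side of CL): 1:+C, 2:+C, 3:+C, 4:-C, 5:-C, 6:-C, 7:-A, 8:-A, 9:+C, 10:+B, 11:-B
Rule 2 (two of three consecutive points beyond the same 2σ limit) is satisfied at point 8.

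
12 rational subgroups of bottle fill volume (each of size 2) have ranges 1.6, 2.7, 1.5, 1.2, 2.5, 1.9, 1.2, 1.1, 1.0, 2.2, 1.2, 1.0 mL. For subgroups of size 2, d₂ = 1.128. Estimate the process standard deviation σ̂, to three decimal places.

R̄ = (1.6 + 2.7 + 1.5 + 1.2 + 2.5 + 1.9 + 1.2 + 1.1 + 1.0 + 2.2 + 1.2 + 1.0) / 12 = 1.5917
σ̂ = R̄ / d₂ = 1.5917 / 1.128 = 1.4111

1.411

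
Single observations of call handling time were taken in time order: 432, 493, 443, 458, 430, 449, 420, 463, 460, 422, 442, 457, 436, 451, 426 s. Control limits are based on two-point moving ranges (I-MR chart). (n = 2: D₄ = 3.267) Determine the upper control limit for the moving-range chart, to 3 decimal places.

Moving ranges: 61, 50, 15, 28, 19, 29, 43, 3, 38, 20, 15, 21, 15, 25; M̄R̄ = 382.0000 / 14 = 27.2857
UCL_MR = D₄·M̄R̄ = 3.267 × 27.2857 = 89.1424

89.142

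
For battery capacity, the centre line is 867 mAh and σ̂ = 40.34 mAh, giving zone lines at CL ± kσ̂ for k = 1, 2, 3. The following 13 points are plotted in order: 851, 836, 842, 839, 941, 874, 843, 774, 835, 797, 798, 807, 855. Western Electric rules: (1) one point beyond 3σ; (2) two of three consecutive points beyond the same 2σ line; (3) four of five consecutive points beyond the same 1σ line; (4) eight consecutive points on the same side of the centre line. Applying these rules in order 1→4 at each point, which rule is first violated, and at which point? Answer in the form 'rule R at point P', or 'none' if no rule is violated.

Zone of each point (C = within 1σ̂, B = 1σ̂–2σ̂, A = 2σ̂–3σ̂, * = beyond 3σ̂; sign = side of CL): 1:-C, 2:-C, 3:-C, 4:-C, 5:+B, 6:+C, 7:-C, 8:-A, 9:-C, 10:-B, 11:-B, 12:-B, 13:-C
Rule 3 (four of five consecutive points beyond the same 1σ limit) is satisfied at point 12.

rule 3 at point 12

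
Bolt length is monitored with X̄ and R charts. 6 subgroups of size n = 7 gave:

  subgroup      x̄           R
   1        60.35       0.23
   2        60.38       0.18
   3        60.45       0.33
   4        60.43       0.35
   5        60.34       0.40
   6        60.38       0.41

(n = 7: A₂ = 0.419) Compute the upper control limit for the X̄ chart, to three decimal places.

60.521

X̄̄ = (60.35 + 60.38 + 60.45 + 60.43 + 60.34 + 60.38) / 6 = 362.3300 / 6 = 60.3883
R̄ = (0.23 + 0.18 + 0.33 + 0.35 + 0.40 + 0.41) / 6 = 1.9000 / 6 = 0.3167
UCL = X̄̄ + A₂·R̄ = 60.3883 + 0.419 × 0.3167 = 60.5210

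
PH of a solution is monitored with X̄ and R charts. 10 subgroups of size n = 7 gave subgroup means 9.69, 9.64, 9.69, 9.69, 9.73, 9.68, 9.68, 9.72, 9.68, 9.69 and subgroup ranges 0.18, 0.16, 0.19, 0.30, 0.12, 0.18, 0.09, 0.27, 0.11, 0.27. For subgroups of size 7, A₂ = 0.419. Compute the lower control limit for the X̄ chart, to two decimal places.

9.61

X̄̄ = (9.69 + 9.64 + 9.69 + 9.69 + 9.73 + 9.68 + 9.68 + 9.72 + 9.68 + 9.69) / 10 = 96.8900 / 10 = 9.6890
R̄ = (0.18 + 0.16 + 0.19 + 0.30 + 0.12 + 0.18 + 0.09 + 0.27 + 0.11 + 0.27) / 10 = 1.8700 / 10 = 0.1870
LCL = X̄̄ − A₂·R̄ = 9.6890 − 0.419 × 0.1870 = 9.6106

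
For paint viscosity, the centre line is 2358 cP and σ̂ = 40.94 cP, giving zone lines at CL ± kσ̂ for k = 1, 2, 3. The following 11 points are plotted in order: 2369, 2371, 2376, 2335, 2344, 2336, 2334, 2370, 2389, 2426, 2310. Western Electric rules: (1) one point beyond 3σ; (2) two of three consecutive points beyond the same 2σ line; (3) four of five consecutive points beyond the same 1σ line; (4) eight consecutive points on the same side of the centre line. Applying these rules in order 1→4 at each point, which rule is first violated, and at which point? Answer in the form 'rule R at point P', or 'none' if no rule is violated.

none

Zone of each point (C = within 1σ̂, B = 1σ̂–2σ̂, A = 2σ̂–3σ̂, * = beyond 3σ̂; sign = side of CL): 1:+C, 2:+C, 3:+C, 4:-C, 5:-C, 6:-C, 7:-C, 8:+C, 9:+C, 10:+B, 11:-B
No rule fires across all 11 points.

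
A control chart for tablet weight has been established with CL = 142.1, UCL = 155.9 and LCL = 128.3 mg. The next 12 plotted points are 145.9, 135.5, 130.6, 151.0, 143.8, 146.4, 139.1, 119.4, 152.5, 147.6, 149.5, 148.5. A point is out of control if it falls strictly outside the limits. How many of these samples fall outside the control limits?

Compare each point to [128.3, 155.9]: sample 8 = 119.4 < LCL.

1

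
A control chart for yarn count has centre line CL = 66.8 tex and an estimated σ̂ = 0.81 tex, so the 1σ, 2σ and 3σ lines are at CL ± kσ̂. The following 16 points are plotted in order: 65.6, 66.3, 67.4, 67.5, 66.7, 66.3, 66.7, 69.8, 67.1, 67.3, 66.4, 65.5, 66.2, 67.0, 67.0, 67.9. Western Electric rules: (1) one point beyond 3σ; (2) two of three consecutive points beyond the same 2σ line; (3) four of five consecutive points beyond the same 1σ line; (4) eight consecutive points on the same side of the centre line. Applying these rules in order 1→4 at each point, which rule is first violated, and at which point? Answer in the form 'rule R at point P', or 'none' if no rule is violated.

Zone of each point (C = within 1σ̂, B = 1σ̂–2σ̂, A = 2σ̂–3σ̂, * = beyond 3σ̂; sign = side of CL): 1:-B, 2:-C, 3:+C, 4:+C, 5:-C, 6:-C, 7:-C, 8:+*, 9:+C, 10:+C, 11:-C, 12:-B, 13:-C, 14:+C, 15:+C, 16:+B
Rule 1 (one point beyond the 3σ limits) is satisfied at point 8.

rule 1 at point 8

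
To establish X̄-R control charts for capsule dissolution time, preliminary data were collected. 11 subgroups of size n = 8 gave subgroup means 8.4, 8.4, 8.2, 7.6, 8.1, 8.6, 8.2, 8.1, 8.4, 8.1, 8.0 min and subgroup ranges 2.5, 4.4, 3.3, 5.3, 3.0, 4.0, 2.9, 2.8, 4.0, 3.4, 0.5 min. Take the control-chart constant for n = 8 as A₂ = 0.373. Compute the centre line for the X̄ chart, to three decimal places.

X̄̄ = (8.4 + 8.4 + 8.2 + 7.6 + 8.1 + 8.6 + 8.2 + 8.1 + 8.4 + 8.1 + 8.0) / 11 = 90.1000 / 11 = 8.1909
CL = X̄̄ = 8.1909

8.191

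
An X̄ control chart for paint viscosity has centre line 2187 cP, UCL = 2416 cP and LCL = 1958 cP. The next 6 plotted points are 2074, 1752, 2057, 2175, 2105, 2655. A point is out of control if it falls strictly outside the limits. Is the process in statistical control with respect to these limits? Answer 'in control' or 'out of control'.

Compare each point to [1958, 2416]: sample 2 = 1752 < LCL; sample 6 = 2655 > UCL.

out of control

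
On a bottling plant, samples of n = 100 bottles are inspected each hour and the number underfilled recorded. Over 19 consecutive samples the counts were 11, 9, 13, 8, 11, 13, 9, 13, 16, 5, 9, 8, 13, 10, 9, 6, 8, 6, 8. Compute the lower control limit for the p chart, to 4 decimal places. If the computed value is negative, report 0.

0.0084

p̄ = Σdᵢ / (k·n) = 185 / (19 × 100) = 0.09737
LCL = p̄ − 3·√(p̄(1−p̄)/n) = 0.09737 − 3 × 0.02965 = 0.00843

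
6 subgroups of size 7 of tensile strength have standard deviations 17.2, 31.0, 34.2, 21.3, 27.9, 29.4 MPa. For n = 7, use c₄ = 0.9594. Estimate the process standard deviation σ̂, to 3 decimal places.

s̄ = (17.2 + 31.0 + 34.2 + 21.3 + 27.9 + 29.4) / 6 = 26.8333
σ̂ = s̄ / c₄ = 26.8333 / 0.9594 = 27.9689

27.969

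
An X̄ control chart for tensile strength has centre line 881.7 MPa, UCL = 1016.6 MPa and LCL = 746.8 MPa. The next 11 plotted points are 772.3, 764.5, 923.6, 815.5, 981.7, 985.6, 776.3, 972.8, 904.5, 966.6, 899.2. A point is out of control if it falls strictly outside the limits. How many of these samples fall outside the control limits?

All 11 points lie within [746.8, 1016.6].

0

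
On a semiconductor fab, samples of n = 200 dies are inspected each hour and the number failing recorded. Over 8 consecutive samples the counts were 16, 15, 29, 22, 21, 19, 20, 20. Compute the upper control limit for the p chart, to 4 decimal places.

p̄ = Σdᵢ / (k·n) = 162 / (8 × 200) = 0.10125
UCL = p̄ + 3·√(p̄(1−p̄)/n) = 0.10125 + 3 × √(0.10125×0.89875/200) = 0.10125 + 3 × 0.02133 = 0.16524

0.1652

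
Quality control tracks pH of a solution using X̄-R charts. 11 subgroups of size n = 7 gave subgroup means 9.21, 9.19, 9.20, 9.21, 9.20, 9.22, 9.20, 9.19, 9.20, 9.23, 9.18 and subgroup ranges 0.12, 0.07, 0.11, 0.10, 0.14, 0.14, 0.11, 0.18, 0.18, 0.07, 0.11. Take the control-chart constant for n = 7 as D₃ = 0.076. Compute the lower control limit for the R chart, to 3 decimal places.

R̄ = (0.12 + 0.07 + 0.11 + 0.10 + 0.14 + 0.14 + 0.11 + 0.18 + 0.18 + 0.07 + 0.11) / 11 = 1.3300 / 11 = 0.1209
LCL_R = D₃·R̄ = 0.076 × 0.1209 = 0.0092

0.009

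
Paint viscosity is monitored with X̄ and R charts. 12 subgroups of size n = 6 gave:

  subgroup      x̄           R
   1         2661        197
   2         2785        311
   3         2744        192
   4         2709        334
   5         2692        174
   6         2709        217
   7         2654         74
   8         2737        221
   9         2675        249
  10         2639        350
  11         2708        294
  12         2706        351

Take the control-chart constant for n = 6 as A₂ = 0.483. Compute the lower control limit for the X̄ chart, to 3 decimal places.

X̄̄ = (2661 + 2785 + 2744 + 2709 + 2692 + 2709 + 2654 + 2737 + 2675 + 2639 + 2708 + 2706) / 12 = 32419.0000 / 12 = 2701.5833
R̄ = (197 + 311 + 192 + 334 + 174 + 217 + 74 + 221 + 249 + 350 + 294 + 351) / 12 = 2964.0000 / 12 = 247.0000
LCL = X̄̄ − A₂·R̄ = 2701.5833 − 0.483 × 247.0000 = 2582.2823

2582.282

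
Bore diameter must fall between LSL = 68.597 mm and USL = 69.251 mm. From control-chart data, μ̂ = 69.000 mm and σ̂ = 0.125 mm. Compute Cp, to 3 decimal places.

0.872

Cp = (USL − LSL) / (6σ̂) = (69.251 − 68.597) / (6 × 0.125) = 0.6540 / 0.7500 = 0.8720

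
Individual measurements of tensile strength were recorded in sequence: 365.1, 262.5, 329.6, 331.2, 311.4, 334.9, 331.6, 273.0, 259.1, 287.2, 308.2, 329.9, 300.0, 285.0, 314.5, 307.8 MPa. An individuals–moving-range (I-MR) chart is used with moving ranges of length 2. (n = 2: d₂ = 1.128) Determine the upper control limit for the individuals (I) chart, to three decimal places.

386.609

X̄ = (365.1 + 262.5 + 329.6 + 331.2 + 311.4 + 334.9 + 331.6 + 273.0 + 259.1 + 287.2 + 308.2 + 329.9 + 300.0 + 285.0 + 314.5 + 307.8) / 16 = 308.1875
Moving ranges: 102.6, 67.1, 1.6, 19.8, 23.5, 3.3, 58.6, 13.9, 28.1, 21.0, 21.7, 29.9, 15.0, 29.5, 6.7; M̄R̄ = 442.3000 / 15 = 29.4867
UCL = X̄ + 3·M̄R̄/d₂ = 308.1875 + 3 × 29.4867 / 1.128 = 386.6095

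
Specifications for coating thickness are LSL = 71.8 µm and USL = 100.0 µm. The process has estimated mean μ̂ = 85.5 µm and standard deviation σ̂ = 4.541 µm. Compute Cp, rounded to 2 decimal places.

Cp = (USL − LSL) / (6σ̂) = (100.0 − 71.8) / (6 × 4.541) = 28.2000 / 27.2460 = 1.0350

1.04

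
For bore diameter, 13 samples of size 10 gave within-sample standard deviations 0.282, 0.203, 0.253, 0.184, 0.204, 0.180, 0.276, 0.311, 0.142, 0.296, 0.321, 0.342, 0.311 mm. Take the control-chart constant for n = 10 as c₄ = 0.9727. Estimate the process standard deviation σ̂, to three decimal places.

s̄ = (0.282 + 0.203 + 0.253 + 0.184 + 0.204 + 0.180 + 0.276 + 0.311 + 0.142 + 0.296 + 0.321 + 0.342 + 0.311) / 13 = 0.2542
σ̂ = s̄ / c₄ = 0.2542 / 0.9727 = 0.2614

0.261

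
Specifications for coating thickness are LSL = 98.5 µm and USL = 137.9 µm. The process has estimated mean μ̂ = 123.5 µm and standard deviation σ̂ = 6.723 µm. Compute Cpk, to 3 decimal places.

0.714

Cpu = (USL − μ̂) / (3σ̂) = (137.9 − 123.5) / (3 × 6.723) = 0.7140; Cpl = (μ̂ − LSL) / (3σ̂) = (123.5 − 98.5) / (3 × 6.723) = 1.2395; Cpk = min(Cpu, Cpl) = 0.7140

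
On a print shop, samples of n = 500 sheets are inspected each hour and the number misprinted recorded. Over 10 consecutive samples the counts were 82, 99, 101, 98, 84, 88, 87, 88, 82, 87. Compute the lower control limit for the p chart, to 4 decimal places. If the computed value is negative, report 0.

0.1277

p̄ = Σdᵢ / (k·n) = 896 / (10 × 500) = 0.17920
LCL = p̄ − 3·√(p̄(1−p̄)/n) = 0.17920 − 3 × 0.01715 = 0.12775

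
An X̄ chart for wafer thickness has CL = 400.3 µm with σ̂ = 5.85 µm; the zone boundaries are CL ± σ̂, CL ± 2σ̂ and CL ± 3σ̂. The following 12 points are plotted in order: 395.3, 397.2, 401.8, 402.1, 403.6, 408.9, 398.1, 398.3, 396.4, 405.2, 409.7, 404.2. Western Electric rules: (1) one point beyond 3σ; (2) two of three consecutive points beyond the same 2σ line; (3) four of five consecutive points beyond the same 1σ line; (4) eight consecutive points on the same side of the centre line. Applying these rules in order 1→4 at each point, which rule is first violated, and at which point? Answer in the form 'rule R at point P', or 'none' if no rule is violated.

Zone of each point (C = within 1σ̂, B = 1σ̂–2σ̂, A = 2σ̂–3σ̂, * = beyond 3σ̂; sign = side of CL): 1:-C, 2:-C, 3:+C, 4:+C, 5:+C, 6:+B, 7:-C, 8:-C, 9:-C, 10:+C, 11:+B, 12:+C
No rule fires across all 12 points.

none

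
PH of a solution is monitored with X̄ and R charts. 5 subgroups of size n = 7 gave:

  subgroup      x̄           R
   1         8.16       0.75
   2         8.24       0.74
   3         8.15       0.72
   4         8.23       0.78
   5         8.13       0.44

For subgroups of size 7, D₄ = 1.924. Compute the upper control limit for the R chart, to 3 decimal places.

1.320

R̄ = (0.75 + 0.74 + 0.72 + 0.78 + 0.44) / 5 = 3.4300 / 5 = 0.6860
UCL_R = D₄·R̄ = 1.924 × 0.6860 = 1.3199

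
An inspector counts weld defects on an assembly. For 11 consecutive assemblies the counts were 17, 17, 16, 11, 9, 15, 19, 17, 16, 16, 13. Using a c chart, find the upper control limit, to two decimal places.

c̄ = (17 + 17 + 16 + 11 + 9 + 15 + 19 + 17 + 16 + 16 + 13) / 11 = 166 / 11 = 15.0909
UCL = c̄ + 3√c̄ = 15.0909 + 3 × √15.0909 = 15.0909 + 3 × 3.8847 = 26.7450

26.75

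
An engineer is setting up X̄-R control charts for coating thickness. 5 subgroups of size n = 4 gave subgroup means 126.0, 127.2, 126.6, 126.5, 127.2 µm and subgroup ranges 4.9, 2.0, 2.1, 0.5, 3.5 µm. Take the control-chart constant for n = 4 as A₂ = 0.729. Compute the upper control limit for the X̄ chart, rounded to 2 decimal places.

128.60

X̄̄ = (126.0 + 127.2 + 126.6 + 126.5 + 127.2) / 5 = 633.5000 / 5 = 126.7000
R̄ = (4.9 + 2.0 + 2.1 + 0.5 + 3.5) / 5 = 13.0000 / 5 = 2.6000
UCL = X̄̄ + A₂·R̄ = 126.7000 + 0.729 × 2.6000 = 128.5954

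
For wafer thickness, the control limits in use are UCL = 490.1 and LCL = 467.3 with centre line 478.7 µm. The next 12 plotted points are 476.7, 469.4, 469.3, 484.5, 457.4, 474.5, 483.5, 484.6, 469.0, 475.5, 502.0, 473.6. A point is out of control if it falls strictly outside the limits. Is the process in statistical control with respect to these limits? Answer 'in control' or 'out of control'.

Compare each point to [467.3, 490.1]: sample 5 = 457.4 < LCL; sample 11 = 502.0 > UCL.

out of control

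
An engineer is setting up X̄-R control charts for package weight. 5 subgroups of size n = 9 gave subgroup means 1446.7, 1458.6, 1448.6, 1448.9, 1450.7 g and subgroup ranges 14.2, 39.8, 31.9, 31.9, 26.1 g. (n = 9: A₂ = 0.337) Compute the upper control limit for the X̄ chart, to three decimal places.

X̄̄ = (1446.7 + 1458.6 + 1448.6 + 1448.9 + 1450.7) / 5 = 7253.5000 / 5 = 1450.7000
R̄ = (14.2 + 39.8 + 31.9 + 31.9 + 26.1) / 5 = 143.9000 / 5 = 28.7800
UCL = X̄̄ + A₂·R̄ = 1450.7000 + 0.337 × 28.7800 = 1460.3989

1460.399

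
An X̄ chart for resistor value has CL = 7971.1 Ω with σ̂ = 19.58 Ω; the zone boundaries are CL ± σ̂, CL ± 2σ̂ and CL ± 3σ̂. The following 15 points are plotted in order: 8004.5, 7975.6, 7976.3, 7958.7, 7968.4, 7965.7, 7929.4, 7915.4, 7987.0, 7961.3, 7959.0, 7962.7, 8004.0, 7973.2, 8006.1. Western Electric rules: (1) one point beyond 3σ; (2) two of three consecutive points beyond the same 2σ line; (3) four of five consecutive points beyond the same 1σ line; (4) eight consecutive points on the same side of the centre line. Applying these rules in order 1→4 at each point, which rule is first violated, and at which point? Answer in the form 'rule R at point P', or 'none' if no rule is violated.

Zone of each point (C = within 1σ̂, B = 1σ̂–2σ̂, A = 2σ̂–3σ̂, * = beyond 3σ̂; sign = side of CL): 1:+B, 2:+C, 3:+C, 4:-C, 5:-C, 6:-C, 7:-A, 8:-A, 9:+C, 10:-C, 11:-C, 12:-C, 13:+B, 14:+C, 15:+B
Rule 2 (two of three consecutive points beyond the same 2σ limit) is satisfied at point 8.

rule 2 at point 8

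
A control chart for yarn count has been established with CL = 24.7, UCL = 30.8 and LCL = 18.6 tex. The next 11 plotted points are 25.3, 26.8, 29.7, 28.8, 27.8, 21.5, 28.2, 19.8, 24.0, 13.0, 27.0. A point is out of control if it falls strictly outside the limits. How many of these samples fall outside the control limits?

1

Compare each point to [18.6, 30.8]: sample 10 = 13.0 < LCL.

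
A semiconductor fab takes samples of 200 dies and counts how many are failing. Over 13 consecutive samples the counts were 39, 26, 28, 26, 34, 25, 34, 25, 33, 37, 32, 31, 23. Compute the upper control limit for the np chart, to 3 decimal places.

45.428

p̄ = Σdᵢ / (k·n) = 393 / (13 × 200) = 0.15115
UCL = np̄ + 3·√(np̄(1−p̄)) = 30.2308 + 3 × √(30.2308×0.84885) = 30.2308 + 3 × 5.0657 = 45.4279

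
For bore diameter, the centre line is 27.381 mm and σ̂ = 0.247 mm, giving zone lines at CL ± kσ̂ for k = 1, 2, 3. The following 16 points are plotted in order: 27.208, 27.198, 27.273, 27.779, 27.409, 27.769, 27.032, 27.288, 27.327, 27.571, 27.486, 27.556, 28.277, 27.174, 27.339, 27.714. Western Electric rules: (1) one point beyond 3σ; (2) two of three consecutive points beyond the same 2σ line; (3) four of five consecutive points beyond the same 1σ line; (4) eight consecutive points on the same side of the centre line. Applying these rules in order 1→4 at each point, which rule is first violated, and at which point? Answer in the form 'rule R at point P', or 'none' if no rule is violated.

Zone of each point (C = within 1σ̂, B = 1σ̂–2σ̂, A = 2σ̂–3σ̂, * = beyond 3σ̂; sign = side of CL): 1:-C, 2:-C, 3:-C, 4:+B, 5:+C, 6:+B, 7:-B, 8:-C, 9:-C, 10:+C, 11:+C, 12:+C, 13:+*, 14:-C, 15:-C, 16:+B
Rule 1 (one point beyond the 3σ limits) is satisfied at point 13.

rule 1 at point 13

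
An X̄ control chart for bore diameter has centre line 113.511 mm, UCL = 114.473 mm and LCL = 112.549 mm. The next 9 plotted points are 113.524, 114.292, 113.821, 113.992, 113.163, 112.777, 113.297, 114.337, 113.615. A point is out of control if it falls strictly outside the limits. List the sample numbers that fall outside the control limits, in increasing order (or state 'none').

All 9 points lie within [112.549, 114.473].

none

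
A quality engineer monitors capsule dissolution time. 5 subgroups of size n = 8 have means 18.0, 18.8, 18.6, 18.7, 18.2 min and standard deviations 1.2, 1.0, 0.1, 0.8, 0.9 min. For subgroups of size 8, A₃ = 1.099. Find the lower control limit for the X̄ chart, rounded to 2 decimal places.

X̄̄ = (18.0 + 18.8 + 18.6 + 18.7 + 18.2) / 5 = 18.4600
s̄ = (1.2 + 1.0 + 0.1 + 0.8 + 0.9) / 5 = 0.8000
LCL = X̄̄ − A₃·s̄ = 18.4600 − 1.099 × 0.8000 = 17.5808

17.58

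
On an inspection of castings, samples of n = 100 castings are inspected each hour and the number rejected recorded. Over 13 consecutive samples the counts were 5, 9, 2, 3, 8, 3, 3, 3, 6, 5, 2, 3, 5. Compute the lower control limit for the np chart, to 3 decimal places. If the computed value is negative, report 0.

0.000

p̄ = Σdᵢ / (k·n) = 57 / (13 × 100) = 0.04385
LCL = np̄ − 3·√(np̄(1−p̄)) = 4.3846 − 3 × 2.0475 = -1.7580 → 0 (negative, so LCL = 0)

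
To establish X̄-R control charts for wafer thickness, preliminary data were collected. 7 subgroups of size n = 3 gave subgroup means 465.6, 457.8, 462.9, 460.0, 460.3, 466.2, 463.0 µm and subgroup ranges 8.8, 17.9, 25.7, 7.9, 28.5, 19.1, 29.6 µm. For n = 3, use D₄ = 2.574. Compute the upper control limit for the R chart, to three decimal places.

R̄ = (8.8 + 17.9 + 25.7 + 7.9 + 28.5 + 19.1 + 29.6) / 7 = 137.5000 / 7 = 19.6429
UCL_R = D₄·R̄ = 2.574 × 19.6429 = 50.5607

50.561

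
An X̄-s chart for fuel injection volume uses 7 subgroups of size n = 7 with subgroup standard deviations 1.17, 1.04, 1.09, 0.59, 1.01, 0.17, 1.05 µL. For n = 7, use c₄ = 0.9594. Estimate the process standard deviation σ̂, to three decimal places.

s̄ = (1.17 + 1.04 + 1.09 + 0.59 + 1.01 + 0.17 + 1.05) / 7 = 0.8743
σ̂ = s̄ / c₄ = 0.8743 / 0.9594 = 0.9113

0.911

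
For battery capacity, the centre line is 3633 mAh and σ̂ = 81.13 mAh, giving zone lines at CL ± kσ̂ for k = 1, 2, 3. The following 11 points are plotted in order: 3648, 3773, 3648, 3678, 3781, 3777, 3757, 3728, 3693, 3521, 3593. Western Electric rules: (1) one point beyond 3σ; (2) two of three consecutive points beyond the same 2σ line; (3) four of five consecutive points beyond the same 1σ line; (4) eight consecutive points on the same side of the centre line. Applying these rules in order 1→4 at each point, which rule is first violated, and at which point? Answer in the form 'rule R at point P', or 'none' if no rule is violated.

rule 3 at point 8

Zone of each point (C = within 1σ̂, B = 1σ̂–2σ̂, A = 2σ̂–3σ̂, * = beyond 3σ̂; sign = side of CL): 1:+C, 2:+B, 3:+C, 4:+C, 5:+B, 6:+B, 7:+B, 8:+B, 9:+C, 10:-B, 11:-C
Rule 3 (four of five consecutive points beyond the same 1σ limit) is satisfied at point 8.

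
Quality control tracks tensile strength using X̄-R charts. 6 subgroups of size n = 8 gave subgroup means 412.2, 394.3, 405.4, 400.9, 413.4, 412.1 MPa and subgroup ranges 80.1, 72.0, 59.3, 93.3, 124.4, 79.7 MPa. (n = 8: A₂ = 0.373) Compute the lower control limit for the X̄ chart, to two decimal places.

X̄̄ = (412.2 + 394.3 + 405.4 + 400.9 + 413.4 + 412.1) / 6 = 2438.3000 / 6 = 406.3833
R̄ = (80.1 + 72.0 + 59.3 + 93.3 + 124.4 + 79.7) / 6 = 508.8000 / 6 = 84.8000
LCL = X̄̄ − A₂·R̄ = 406.3833 − 0.373 × 84.8000 = 374.7529

374.75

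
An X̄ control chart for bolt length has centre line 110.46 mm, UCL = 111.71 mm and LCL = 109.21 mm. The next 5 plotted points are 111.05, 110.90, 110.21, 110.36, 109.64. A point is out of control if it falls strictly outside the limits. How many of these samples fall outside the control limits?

0

All 5 points lie within [109.21, 111.71].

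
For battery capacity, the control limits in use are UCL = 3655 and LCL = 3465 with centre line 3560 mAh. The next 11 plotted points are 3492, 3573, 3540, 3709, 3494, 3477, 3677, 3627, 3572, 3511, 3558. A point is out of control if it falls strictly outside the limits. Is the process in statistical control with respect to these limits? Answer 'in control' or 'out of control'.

out of control

Compare each point to [3465, 3655]: sample 4 = 3709 > UCL; sample 7 = 3677 > UCL.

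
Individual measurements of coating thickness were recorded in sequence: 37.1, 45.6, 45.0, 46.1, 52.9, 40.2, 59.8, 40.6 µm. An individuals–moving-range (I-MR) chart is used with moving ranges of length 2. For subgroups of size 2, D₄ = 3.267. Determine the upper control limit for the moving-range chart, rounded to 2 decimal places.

31.97

Moving ranges: 8.5, 0.6, 1.1, 6.8, 12.7, 19.6, 19.2; M̄R̄ = 68.5000 / 7 = 9.7857
UCL_MR = D₄·M̄R̄ = 3.267 × 9.7857 = 31.9699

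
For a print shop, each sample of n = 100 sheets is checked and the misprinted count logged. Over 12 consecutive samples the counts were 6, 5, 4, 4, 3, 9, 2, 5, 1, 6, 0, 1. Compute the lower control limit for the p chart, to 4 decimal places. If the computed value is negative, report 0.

p̄ = Σdᵢ / (k·n) = 46 / (12 × 100) = 0.03833
LCL = p̄ − 3·√(p̄(1−p̄)/n) = 0.03833 − 3 × 0.01920 = -0.01927 → 0 (negative, so LCL = 0)

0.0000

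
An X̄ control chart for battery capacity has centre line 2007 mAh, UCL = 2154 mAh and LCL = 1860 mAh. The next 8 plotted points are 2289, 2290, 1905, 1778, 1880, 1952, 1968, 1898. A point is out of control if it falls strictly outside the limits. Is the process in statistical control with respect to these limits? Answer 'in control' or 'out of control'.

Compare each point to [1860, 2154]: sample 1 = 2289 > UCL; sample 2 = 2290 > UCL; sample 4 = 1778 < LCL.

out of control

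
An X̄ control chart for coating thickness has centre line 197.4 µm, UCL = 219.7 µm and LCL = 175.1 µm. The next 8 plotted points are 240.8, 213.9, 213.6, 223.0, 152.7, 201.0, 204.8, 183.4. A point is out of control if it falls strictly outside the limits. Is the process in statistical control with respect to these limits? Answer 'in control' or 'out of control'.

Compare each point to [175.1, 219.7]: sample 1 = 240.8 > UCL; sample 4 = 223.0 > UCL; sample 5 = 152.7 < LCL.

out of control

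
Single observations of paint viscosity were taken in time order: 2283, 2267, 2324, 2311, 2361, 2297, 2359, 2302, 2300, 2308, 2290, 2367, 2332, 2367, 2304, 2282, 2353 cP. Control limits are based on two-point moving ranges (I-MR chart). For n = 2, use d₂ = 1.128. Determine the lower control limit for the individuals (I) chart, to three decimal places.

X̄ = (2283 + 2267 + 2324 + 2311 + 2361 + 2297 + 2359 + 2302 + 2300 + 2308 + 2290 + 2367 + 2332 + 2367 + 2304 + 2282 + 2353) / 17 = 2318.0588
Moving ranges: 16, 57, 13, 50, 64, 62, 57, 2, 8, 18, 77, 35, 35, 63, 22, 71; M̄R̄ = 650.0000 / 16 = 40.6250
LCL = X̄ − 3·M̄R̄/d₂ = 2318.0588 − 3 × 40.6250 / 1.128 = 2210.0136

2210.014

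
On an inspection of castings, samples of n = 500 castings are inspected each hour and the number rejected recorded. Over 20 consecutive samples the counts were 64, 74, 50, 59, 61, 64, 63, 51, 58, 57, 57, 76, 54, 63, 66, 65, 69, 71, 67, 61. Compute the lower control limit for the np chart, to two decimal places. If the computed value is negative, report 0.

p̄ = Σdᵢ / (k·n) = 1250 / (20 × 500) = 0.12500
LCL = np̄ − 3·√(np̄(1−p̄)) = 62.5000 − 3 × 7.3951 = 40.3147

40.31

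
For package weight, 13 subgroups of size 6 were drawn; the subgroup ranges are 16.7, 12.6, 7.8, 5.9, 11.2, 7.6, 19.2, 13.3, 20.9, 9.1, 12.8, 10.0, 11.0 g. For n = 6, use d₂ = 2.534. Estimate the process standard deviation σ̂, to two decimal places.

4.80

R̄ = (16.7 + 12.6 + 7.8 + 5.9 + 11.2 + 7.6 + 19.2 + 13.3 + 20.9 + 9.1 + 12.8 + 10.0 + 11.0) / 13 = 12.1615
σ̂ = R̄ / d₂ = 12.1615 / 2.534 = 4.7993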